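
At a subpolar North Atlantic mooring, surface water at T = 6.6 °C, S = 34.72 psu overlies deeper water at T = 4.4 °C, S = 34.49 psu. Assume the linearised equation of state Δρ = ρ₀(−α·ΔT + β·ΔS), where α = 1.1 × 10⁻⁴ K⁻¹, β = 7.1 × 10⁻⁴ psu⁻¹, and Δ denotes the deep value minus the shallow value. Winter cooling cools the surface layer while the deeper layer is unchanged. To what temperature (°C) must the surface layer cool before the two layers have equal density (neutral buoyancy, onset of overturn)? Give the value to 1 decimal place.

Neutral buoyancy requires Δρ = 0, i.e. −α(T_deep − T_surf′) + β(S_deep − S_surf) = 0.
T_surf′ = T_deep − (β/α)·ΔS = 4.4 − (7.1 × 10⁻⁴/1.1 × 10⁻⁴)·(-0.23) = 5.885 °C.
Cooling required: 6.6 − (5.885) = 0.715 °C.

5.9 °C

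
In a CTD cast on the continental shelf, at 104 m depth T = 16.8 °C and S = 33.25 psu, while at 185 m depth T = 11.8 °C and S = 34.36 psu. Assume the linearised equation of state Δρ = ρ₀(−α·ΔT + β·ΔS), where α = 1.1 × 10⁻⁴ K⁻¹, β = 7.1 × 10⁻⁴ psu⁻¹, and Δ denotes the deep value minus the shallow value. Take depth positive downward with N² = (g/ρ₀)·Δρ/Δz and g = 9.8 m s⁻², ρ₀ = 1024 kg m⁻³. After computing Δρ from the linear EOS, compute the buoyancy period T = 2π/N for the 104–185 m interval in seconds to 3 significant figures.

494 s

ΔT = -5.0 K, ΔS = +1.11 psu (deep − shallow).
Δρ/ρ₀ = −αΔT + βΔS = 5.50 × 10⁻⁴ + 7.881 × 10⁻⁴ = 1.3381 × 10⁻³, so Δρ ≈ 1.370 kg m⁻³.
N² = (g/ρ₀)·Δρ/Δz = g·(Δρ/ρ₀)/Δz = 9.8 × 1.3381 × 10⁻³ / 81 = 1.6189 × 10⁻⁴ s⁻².
N = √(1.6189 × 10⁻⁴) = 0.012724 rad s⁻¹ → T = 2π/N = 493.81 s ≈ 494 s.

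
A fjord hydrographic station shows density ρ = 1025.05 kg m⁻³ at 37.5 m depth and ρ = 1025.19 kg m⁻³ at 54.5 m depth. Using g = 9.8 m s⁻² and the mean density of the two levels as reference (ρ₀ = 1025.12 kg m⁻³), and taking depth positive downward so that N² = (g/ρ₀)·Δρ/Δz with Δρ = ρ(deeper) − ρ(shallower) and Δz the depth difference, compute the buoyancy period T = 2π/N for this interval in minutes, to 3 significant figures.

11.8 min

Δρ = 1025.19 − 1025.05 = 0.14 kg m⁻³ over Δz = 54.5 − 37.5 = 17 m.
N² = (9.8/1025.12) × (0.14/17) = 7.8728 × 10⁻⁵ s⁻².
N = √(7.8728 × 10⁻⁵) = 8.8729 × 10⁻³ rad s⁻¹, so T = 2π/N = 708.13 s = 11.802 min ≈ 11.8 min.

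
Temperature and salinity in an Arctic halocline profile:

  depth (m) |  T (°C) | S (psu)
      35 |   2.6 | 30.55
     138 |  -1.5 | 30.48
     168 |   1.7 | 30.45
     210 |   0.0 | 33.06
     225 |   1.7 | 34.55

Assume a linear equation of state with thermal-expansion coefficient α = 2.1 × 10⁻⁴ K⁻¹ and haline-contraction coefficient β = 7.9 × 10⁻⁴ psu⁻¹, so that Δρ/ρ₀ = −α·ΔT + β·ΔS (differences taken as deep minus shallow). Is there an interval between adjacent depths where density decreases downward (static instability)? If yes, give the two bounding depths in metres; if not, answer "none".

138–168 m

Evaluate Δρ/ρ₀ = −αΔT + βΔS across each adjacent pair:
  35–138 m: −αΔT+βΔS = −(2.1 × 10⁻⁴)(-4.1)+(7.9 × 10⁻⁴)(-0.07) = 8.1 × 10⁻⁴ → stable
  138–168 m: −αΔT+βΔS = −(2.1 × 10⁻⁴)(+3.2)+(7.9 × 10⁻⁴)(-0.03) = -7.0 × 10⁻⁴ → UNSTABLE
  168–210 m: −αΔT+βΔS = −(2.1 × 10⁻⁴)(-1.7)+(7.9 × 10⁻⁴)(+2.61) = 2.4 × 10⁻³ → stable
  210–225 m: −αΔT+βΔS = −(2.1 × 10⁻⁴)(+1.7)+(7.9 × 10⁻⁴)(+1.49) = 8.2 × 10⁻⁴ → stable
The 138–168 m interval has Δρ < 0: lighter water underlies denser water.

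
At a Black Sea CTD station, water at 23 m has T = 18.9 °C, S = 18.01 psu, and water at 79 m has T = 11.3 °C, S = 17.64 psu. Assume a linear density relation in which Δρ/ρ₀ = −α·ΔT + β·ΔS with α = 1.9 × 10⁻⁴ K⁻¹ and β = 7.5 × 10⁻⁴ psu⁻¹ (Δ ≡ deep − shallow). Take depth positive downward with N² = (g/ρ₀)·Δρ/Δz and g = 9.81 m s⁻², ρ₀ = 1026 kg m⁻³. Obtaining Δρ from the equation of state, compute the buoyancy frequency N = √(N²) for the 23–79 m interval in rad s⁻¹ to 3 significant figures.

ΔT = -7.6 K, ΔS = -0.37 psu (deep − shallow).
Δρ/ρ₀ = −αΔT + βΔS = 1.444 × 10⁻³ − 2.775 × 10⁻⁴ = 1.1665 × 10⁻³, so Δρ ≈ 1.197 kg m⁻³.
N² = (g/ρ₀)·Δρ/Δz = g·(Δρ/ρ₀)/Δz = 9.81 × 1.1665 × 10⁻³ / 56 = 2.0435 × 10⁻⁴ s⁻².
N = √(2.0435 × 10⁻⁴) = 0.014295 rad s⁻¹ ≈ 0.0143 rad s⁻¹.

0.0143 rad s⁻¹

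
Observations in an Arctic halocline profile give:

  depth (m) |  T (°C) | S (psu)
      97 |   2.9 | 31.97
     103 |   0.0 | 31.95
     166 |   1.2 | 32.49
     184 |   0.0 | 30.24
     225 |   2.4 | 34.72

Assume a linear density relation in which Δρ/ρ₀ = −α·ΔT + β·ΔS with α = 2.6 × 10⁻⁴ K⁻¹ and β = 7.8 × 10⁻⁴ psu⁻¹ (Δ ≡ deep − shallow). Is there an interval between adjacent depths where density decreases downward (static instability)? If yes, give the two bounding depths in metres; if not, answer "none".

166–184 m

Evaluate Δρ/ρ₀ = −αΔT + βΔS across each adjacent pair:
  97–103 m: −αΔT+βΔS = −(2.6 × 10⁻⁴)(-2.9)+(7.8 × 10⁻⁴)(-0.02) = 7.4 × 10⁻⁴ → stable
  103–166 m: −αΔT+βΔS = −(2.6 × 10⁻⁴)(+1.2)+(7.8 × 10⁻⁴)(+0.54) = 1.1 × 10⁻⁴ → stable
  166–184 m: −αΔT+βΔS = −(2.6 × 10⁻⁴)(-1.2)+(7.8 × 10⁻⁴)(-2.25) = -1.4 × 10⁻³ → UNSTABLE
  184–225 m: −αΔT+βΔS = −(2.6 × 10⁻⁴)(+2.4)+(7.8 × 10⁻⁴)(+4.48) = 2.9 × 10⁻³ → stable
The 166–184 m interval has Δρ < 0: lighter water underlies denser water.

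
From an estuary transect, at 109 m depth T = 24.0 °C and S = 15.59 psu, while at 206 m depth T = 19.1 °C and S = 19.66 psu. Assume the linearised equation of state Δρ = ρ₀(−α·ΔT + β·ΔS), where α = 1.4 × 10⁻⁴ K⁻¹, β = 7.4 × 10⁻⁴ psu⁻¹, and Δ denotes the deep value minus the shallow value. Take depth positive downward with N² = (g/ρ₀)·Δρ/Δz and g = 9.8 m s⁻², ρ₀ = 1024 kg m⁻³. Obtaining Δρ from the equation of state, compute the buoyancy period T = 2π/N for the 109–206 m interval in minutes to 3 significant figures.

5.42 min

ΔT = -4.9 K, ΔS = +4.07 psu (deep − shallow).
Δρ/ρ₀ = −αΔT + βΔS = 6.86 × 10⁻⁴ + 3.0118 × 10⁻³ = 3.6978 × 10⁻³, so Δρ ≈ 3.787 kg m⁻³.
N² = (g/ρ₀)·Δρ/Δz = g·(Δρ/ρ₀)/Δz = 9.8 × 3.6978 × 10⁻³ / 97 = 3.7359 × 10⁻⁴ s⁻².
N = √(3.7359 × 10⁻⁴) = 0.019328 rad s⁻¹ → T = 2π/N = 325.08 s = 5.4180 min ≈ 5.42 min.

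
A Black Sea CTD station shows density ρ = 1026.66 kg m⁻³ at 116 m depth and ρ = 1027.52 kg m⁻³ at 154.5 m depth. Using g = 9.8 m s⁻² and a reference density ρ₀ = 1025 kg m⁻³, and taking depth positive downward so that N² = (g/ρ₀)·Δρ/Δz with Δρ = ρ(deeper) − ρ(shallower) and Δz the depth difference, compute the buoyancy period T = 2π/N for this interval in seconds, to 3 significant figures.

430 s

Δρ = 1027.52 − 1026.66 = 0.86 kg m⁻³ over Δz = 154.5 − 116 = 38.5 m.
N² = (9.8/1025) × (0.86/38.5) = 2.1357 × 10⁻⁴ s⁻².
N = √(2.1357 × 10⁻⁴) = 0.014614 rad s⁻¹, so T = 2π/N = 429.94 s ≈ 430 s.
A positive N² confirms static stability across the interval.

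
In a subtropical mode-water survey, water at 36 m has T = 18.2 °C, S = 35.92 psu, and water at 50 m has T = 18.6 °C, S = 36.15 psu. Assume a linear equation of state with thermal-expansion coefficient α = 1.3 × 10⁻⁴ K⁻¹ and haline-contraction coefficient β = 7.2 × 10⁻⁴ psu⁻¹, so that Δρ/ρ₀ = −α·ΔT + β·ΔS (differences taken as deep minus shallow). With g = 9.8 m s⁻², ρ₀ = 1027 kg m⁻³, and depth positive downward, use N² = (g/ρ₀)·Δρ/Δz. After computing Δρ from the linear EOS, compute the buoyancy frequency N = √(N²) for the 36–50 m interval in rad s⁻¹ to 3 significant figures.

8.92 × 10⁻³ rad s⁻¹

ΔT = +0.4 K, ΔS = +0.23 psu (deep − shallow).
Δρ/ρ₀ = −αΔT + βΔS = -5.20 × 10⁻⁵ + 1.656 × 10⁻⁴ = 1.136 × 10⁻⁴, so Δρ ≈ 0.1167 kg m⁻³.
N² = (g/ρ₀)·Δρ/Δz = g·(Δρ/ρ₀)/Δz = 9.8 × 1.136 × 10⁻⁴ / 14 = 7.9520 × 10⁻⁵ s⁻².
N = √(7.9520 × 10⁻⁵) = 8.9174 × 10⁻³ rad s⁻¹ ≈ 8.92 × 10⁻³ rad s⁻¹.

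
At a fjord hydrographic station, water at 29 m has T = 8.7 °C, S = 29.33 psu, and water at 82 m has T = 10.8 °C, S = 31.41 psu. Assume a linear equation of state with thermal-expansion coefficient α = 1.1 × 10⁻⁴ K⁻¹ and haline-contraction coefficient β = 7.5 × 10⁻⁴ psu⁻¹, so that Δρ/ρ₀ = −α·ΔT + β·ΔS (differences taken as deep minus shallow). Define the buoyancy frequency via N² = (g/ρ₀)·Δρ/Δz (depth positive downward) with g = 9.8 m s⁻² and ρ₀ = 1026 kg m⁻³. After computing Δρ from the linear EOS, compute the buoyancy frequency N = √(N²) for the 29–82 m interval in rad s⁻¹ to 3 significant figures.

0.0157 rad s⁻¹

ΔT = +2.1 K, ΔS = +2.08 psu (deep − shallow).
Δρ/ρ₀ = −αΔT + βΔS = -2.31 × 10⁻⁴ + 1.56 × 10⁻³ = 1.329 × 10⁻³, so Δρ ≈ 1.364 kg m⁻³.
N² = (g/ρ₀)·Δρ/Δz = g·(Δρ/ρ₀)/Δz = 9.8 × 1.329 × 10⁻³ / 53 = 2.4574 × 10⁻⁴ s⁻².
N = √(2.4574 × 10⁻⁴) = 0.015676 rad s⁻¹ ≈ 0.0157 rad s⁻¹.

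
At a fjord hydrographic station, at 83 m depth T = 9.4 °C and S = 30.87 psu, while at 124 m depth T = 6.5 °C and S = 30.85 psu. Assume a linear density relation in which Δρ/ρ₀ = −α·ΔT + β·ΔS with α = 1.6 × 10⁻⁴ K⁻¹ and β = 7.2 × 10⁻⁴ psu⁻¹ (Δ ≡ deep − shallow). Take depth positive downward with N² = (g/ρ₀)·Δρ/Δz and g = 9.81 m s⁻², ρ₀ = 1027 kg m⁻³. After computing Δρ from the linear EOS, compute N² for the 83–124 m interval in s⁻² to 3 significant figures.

1.08 × 10⁻⁴ s⁻²

ΔT = -2.9 K, ΔS = -0.02 psu (deep − shallow).
Δρ/ρ₀ = −αΔT + βΔS = 4.64 × 10⁻⁴ − 1.44 × 10⁻⁵ = 4.496 × 10⁻⁴, so Δρ ≈ 0.4617 kg m⁻³.
N² = (g/ρ₀)·Δρ/Δz = g·(Δρ/ρ₀)/Δz = 9.81 × 4.496 × 10⁻⁴ / 41 = 1.0758 × 10⁻⁴ s⁻² ≈ 1.08 × 10⁻⁴ s⁻².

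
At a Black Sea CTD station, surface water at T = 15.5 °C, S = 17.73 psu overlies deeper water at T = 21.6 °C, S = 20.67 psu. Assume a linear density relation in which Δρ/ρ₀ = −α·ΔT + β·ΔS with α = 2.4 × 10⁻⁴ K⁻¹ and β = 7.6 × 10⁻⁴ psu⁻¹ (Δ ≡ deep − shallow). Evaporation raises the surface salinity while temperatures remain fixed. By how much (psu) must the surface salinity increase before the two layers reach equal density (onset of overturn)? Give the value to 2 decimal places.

Neutral buoyancy requires −α(T_deep − T_surf) + β(S_deep − S_surf′) = 0.
S_surf′ = S_deep − (α/β)·ΔT = 20.67 − (2.4 × 10⁻⁴/7.6 × 10⁻⁴)·(+6.1) = 18.7437 psu.
Increase required: 18.7437 − 17.73 = 1.0137 psu.

1.01 psu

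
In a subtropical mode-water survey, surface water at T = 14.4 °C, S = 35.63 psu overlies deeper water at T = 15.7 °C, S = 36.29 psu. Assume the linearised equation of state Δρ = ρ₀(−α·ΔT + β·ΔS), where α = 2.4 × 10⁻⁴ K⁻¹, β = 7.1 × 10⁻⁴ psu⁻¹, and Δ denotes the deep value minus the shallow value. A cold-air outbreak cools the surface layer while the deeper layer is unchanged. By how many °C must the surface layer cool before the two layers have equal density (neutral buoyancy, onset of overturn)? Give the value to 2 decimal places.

Neutral buoyancy requires Δρ = 0, i.e. −α(T_deep − T_surf′) + β(S_deep − S_surf) = 0.
T_surf′ = T_deep − (β/α)·ΔS = 15.7 − (7.1 × 10⁻⁴/2.4 × 10⁻⁴)·(+0.66) = 13.7475 °C.
Cooling required: 14.4 − (13.7475) = 0.6525 °C.

0.65 °C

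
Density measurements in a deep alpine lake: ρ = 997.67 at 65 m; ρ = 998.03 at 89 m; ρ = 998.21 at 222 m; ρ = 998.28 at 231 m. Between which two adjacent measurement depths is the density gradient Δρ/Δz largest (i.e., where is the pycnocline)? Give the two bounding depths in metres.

Compute the density gradient over each adjacent pair:
  65–89 m: Δρ/Δz = 0.36/24 = 0.015 kg m⁻⁴
  89–222 m: Δρ/Δz = 0.18/133 = 1.4 × 10⁻³ kg m⁻⁴
  222–231 m: Δρ/Δz = 0.07/9 = 7.8 × 10⁻³ kg m⁻⁴
The largest gradient is in the 65–89 m interval — the pycnocline.

65–89 m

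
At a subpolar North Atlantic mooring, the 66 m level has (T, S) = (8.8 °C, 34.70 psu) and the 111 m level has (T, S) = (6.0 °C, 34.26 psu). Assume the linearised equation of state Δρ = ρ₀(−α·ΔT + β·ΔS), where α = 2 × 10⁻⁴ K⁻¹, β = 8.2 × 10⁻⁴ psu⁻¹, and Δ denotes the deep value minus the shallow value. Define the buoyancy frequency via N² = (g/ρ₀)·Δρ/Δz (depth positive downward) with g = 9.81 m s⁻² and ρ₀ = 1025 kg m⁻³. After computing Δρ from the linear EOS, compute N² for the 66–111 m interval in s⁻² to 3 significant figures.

4.34 × 10⁻⁵ s⁻²

ΔT = -2.8 K, ΔS = -0.44 psu (deep − shallow).
Δρ/ρ₀ = −αΔT + βΔS = 5.60 × 10⁻⁴ − 3.608 × 10⁻⁴ = 1.992 × 10⁻⁴, so Δρ ≈ 0.2042 kg m⁻³.
N² = (g/ρ₀)·Δρ/Δz = g·(Δρ/ρ₀)/Δz = 9.81 × 1.992 × 10⁻⁴ / 45 = 4.3426 × 10⁻⁵ s⁻² ≈ 4.34 × 10⁻⁵ s⁻².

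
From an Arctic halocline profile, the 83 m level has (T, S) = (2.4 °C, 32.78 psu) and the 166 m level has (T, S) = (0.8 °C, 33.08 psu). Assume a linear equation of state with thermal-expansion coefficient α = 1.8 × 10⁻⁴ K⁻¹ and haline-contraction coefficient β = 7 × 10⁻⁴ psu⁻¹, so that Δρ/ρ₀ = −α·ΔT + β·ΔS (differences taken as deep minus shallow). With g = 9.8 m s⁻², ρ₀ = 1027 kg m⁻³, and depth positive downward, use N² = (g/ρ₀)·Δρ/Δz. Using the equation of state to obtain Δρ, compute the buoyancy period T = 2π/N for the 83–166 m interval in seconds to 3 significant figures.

ΔT = -1.6 K, ΔS = +0.30 psu (deep − shallow).
Δρ/ρ₀ = −αΔT + βΔS = 2.88 × 10⁻⁴ + 2.10 × 10⁻⁴ = 4.98 × 10⁻⁴, so Δρ ≈ 0.5114 kg m⁻³.
N² = (g/ρ₀)·Δρ/Δz = g·(Δρ/ρ₀)/Δz = 9.8 × 4.98 × 10⁻⁴ / 83 = 5.8800 × 10⁻⁵ s⁻².
N = √(5.8800 × 10⁻⁵) = 7.6681 × 10⁻³ rad s⁻¹ → T = 2π/N = 819.39 s ≈ 819 s.

819 s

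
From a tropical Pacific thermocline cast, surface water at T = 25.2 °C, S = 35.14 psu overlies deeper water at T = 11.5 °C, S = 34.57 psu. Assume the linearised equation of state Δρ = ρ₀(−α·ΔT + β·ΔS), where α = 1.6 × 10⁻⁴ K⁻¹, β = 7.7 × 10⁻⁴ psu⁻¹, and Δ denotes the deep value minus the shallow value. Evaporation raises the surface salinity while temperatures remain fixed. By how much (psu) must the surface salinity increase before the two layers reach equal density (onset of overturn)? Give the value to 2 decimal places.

Neutral buoyancy requires −α(T_deep − T_surf) + β(S_deep − S_surf′) = 0.
S_surf′ = S_deep − (α/β)·ΔT = 34.57 − (1.6 × 10⁻⁴/7.7 × 10⁻⁴)·(-13.7) = 37.4168 psu.
Increase required: 37.4168 − 35.14 = 2.2768 psu.

2.28 psu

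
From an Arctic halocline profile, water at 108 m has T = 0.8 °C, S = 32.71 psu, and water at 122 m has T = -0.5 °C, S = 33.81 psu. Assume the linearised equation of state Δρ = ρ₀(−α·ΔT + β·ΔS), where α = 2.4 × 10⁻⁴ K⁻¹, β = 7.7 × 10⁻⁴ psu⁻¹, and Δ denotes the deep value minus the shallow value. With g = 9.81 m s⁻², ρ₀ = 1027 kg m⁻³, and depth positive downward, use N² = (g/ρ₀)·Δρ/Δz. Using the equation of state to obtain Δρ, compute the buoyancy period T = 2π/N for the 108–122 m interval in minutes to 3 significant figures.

3.67 min

ΔT = -1.3 K, ΔS = +1.10 psu (deep − shallow).
Δρ/ρ₀ = −αΔT + βΔS = 3.12 × 10⁻⁴ + 8.47 × 10⁻⁴ = 1.159 × 10⁻³, so Δρ ≈ 1.190 kg m⁻³.
N² = (g/ρ₀)·Δρ/Δz = g·(Δρ/ρ₀)/Δz = 9.81 × 1.159 × 10⁻³ / 14 = 8.1213 × 10⁻⁴ s⁻².
N = √(8.1213 × 10⁻⁴) = 0.028498 rad s⁻¹ → T = 2π/N = 220.48 s = 3.6747 min ≈ 3.67 min.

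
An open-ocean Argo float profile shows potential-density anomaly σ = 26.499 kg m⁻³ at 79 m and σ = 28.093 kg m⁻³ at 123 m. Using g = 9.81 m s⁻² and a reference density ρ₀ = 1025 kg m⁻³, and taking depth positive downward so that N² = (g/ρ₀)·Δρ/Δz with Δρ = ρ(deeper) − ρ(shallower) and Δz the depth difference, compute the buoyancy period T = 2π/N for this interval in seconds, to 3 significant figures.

Δρ = 1028.093 − 1026.499 = 1.594 kg m⁻³ over Δz = 123 − 79 = 44 m.
N² = (9.81/1025) × (1.594/44) = 3.4672 × 10⁻⁴ s⁻².
N = √(3.4672 × 10⁻⁴) = 0.018620 rad s⁻¹, so T = 2π/N = 337.44 s ≈ 337 s.

337 s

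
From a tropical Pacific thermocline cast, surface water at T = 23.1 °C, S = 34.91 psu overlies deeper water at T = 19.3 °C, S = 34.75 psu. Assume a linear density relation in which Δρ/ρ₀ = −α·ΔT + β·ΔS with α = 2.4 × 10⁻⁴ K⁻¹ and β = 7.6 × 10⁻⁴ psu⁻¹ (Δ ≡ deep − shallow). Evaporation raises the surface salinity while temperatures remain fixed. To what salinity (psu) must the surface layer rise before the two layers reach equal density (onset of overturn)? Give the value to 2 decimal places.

35.95 psu

Neutral buoyancy requires −α(T_deep − T_surf) + β(S_deep − S_surf′) = 0.
S_surf′ = S_deep − (α/β)·ΔT = 34.75 − (2.4 × 10⁻⁴/7.6 × 10⁻⁴)·(-3.8) = 35.9500 psu.
Increase required: 35.9500 − 34.91 = 1.0400 psu.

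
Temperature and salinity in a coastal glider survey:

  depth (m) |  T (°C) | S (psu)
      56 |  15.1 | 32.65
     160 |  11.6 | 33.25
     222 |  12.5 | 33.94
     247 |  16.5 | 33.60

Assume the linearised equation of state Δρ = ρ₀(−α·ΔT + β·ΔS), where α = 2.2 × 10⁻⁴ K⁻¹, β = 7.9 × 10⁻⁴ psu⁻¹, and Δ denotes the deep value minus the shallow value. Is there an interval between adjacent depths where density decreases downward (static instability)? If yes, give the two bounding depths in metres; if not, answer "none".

Evaluate Δρ/ρ₀ = −αΔT + βΔS across each adjacent pair:
  56–160 m: −αΔT+βΔS = −(2.2 × 10⁻⁴)(-3.5)+(7.9 × 10⁻⁴)(+0.60) = 1.2 × 10⁻³ → stable
  160–222 m: −αΔT+βΔS = −(2.2 × 10⁻⁴)(+0.9)+(7.9 × 10⁻⁴)(+0.69) = 3.5 × 10⁻⁴ → stable
  222–247 m: −αΔT+βΔS = −(2.2 × 10⁻⁴)(+4.0)+(7.9 × 10⁻⁴)(-0.34) = -1.1 × 10⁻³ → UNSTABLE
The 222–247 m interval has Δρ < 0: lighter water underlies denser water.

222–247 m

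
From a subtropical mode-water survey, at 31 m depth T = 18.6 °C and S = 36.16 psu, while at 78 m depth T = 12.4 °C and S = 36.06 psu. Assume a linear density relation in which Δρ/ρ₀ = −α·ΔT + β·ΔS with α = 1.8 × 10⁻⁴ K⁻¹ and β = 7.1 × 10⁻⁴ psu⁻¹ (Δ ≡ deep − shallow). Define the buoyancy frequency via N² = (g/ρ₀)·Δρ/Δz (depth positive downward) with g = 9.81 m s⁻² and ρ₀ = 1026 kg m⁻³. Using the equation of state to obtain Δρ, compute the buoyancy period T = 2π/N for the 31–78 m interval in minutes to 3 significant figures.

7.09 min

ΔT = -6.2 K, ΔS = -0.10 psu (deep − shallow).
Δρ/ρ₀ = −αΔT + βΔS = 1.116 × 10⁻³ − 7.10 × 10⁻⁵ = 1.045 × 10⁻³, so Δρ ≈ 1.072 kg m⁻³.
N² = (g/ρ₀)·Δρ/Δz = g·(Δρ/ρ₀)/Δz = 9.81 × 1.045 × 10⁻³ / 47 = 2.1812 × 10⁻⁴ s⁻².
N = √(2.1812 × 10⁻⁴) = 0.014769 rad s⁻¹ → T = 2π/N = 425.43 s = 7.0905 min ≈ 7.09 min.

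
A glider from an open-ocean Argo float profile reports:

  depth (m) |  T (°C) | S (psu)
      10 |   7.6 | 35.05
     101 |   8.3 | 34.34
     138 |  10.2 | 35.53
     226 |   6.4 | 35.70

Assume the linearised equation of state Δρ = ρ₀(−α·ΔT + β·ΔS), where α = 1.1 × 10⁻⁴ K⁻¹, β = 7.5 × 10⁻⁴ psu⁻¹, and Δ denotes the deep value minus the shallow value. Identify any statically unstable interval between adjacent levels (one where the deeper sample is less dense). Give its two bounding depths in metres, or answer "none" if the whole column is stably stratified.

10–101 m

Evaluate Δρ/ρ₀ = −αΔT + βΔS across each adjacent pair:
  10–101 m: −αΔT+βΔS = −(1.1 × 10⁻⁴)(+0.7)+(7.5 × 10⁻⁴)(-0.71) = -6.1 × 10⁻⁴ → UNSTABLE
  101–138 m: −αΔT+βΔS = −(1.1 × 10⁻⁴)(+1.9)+(7.5 × 10⁻⁴)(+1.19) = 6.8 × 10⁻⁴ → stable
  138–226 m: −αΔT+βΔS = −(1.1 × 10⁻⁴)(-3.8)+(7.5 × 10⁻⁴)(+0.17) = 5.5 × 10⁻⁴ → stable
The 10–101 m interval has Δρ < 0: lighter water underlies denser water.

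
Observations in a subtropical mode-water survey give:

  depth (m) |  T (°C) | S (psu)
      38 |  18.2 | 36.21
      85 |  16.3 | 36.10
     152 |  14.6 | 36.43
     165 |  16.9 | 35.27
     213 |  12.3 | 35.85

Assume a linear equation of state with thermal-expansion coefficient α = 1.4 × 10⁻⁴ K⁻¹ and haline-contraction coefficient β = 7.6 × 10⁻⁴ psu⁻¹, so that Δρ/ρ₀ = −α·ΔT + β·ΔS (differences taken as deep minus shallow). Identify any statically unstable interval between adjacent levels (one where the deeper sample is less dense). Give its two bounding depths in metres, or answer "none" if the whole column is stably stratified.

Evaluate Δρ/ρ₀ = −αΔT + βΔS across each adjacent pair:
  38–85 m: −αΔT+βΔS = −(1.4 × 10⁻⁴)(-1.9)+(7.6 × 10⁻⁴)(-0.11) = 1.8 × 10⁻⁴ → stable
  85–152 m: −αΔT+βΔS = −(1.4 × 10⁻⁴)(-1.7)+(7.6 × 10⁻⁴)(+0.33) = 4.9 × 10⁻⁴ → stable
  152–165 m: −αΔT+βΔS = −(1.4 × 10⁻⁴)(+2.3)+(7.6 × 10⁻⁴)(-1.16) = -1.2 × 10⁻³ → UNSTABLE
  165–213 m: −αΔT+βΔS = −(1.4 × 10⁻⁴)(-4.6)+(7.6 × 10⁻⁴)(+0.58) = 1.1 × 10⁻³ → stable
The 152–165 m interval has Δρ < 0: lighter water underlies denser water.

152–165 m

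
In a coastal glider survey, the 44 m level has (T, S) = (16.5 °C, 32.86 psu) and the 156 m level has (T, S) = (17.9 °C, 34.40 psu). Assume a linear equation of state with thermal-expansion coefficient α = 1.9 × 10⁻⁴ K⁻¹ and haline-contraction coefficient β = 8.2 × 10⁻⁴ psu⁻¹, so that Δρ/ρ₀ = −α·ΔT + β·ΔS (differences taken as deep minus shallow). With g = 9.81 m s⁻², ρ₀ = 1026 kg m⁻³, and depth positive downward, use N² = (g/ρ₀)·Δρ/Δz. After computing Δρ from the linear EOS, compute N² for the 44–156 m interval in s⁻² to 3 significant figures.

ΔT = +1.4 K, ΔS = +1.54 psu (deep − shallow).
Δρ/ρ₀ = −αΔT + βΔS = -2.66 × 10⁻⁴ + 1.2628 × 10⁻³ = 9.968 × 10⁻⁴, so Δρ ≈ 1.023 kg m⁻³.
N² = (g/ρ₀)·Δρ/Δz = g·(Δρ/ρ₀)/Δz = 9.81 × 9.968 × 10⁻⁴ / 112 = 8.7309 × 10⁻⁵ s⁻² ≈ 8.73 × 10⁻⁵ s⁻².

8.73 × 10⁻⁵ s⁻²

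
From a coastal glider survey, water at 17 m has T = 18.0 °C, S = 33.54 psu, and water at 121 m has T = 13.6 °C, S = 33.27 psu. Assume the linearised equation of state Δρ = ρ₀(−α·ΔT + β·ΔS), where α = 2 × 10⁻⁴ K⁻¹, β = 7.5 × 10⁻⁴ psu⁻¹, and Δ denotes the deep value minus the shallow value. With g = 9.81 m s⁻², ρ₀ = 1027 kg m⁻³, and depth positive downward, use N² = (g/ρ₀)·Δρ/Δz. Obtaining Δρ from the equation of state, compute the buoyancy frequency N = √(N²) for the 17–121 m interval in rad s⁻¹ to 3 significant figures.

7.99 × 10⁻³ rad s⁻¹

ΔT = -4.4 K, ΔS = -0.27 psu (deep − shallow).
Δρ/ρ₀ = −αΔT + βΔS = 8.80 × 10⁻⁴ − 2.025 × 10⁻⁴ = 6.775 × 10⁻⁴, so Δρ ≈ 0.6958 kg m⁻³.
N² = (g/ρ₀)·Δρ/Δz = g·(Δρ/ρ₀)/Δz = 9.81 × 6.775 × 10⁻⁴ / 104 = 6.3906 × 10⁻⁵ s⁻².
N = √(6.3906 × 10⁻⁵) = 7.9941 × 10⁻³ rad s⁻¹ ≈ 7.99 × 10⁻³ rad s⁻¹.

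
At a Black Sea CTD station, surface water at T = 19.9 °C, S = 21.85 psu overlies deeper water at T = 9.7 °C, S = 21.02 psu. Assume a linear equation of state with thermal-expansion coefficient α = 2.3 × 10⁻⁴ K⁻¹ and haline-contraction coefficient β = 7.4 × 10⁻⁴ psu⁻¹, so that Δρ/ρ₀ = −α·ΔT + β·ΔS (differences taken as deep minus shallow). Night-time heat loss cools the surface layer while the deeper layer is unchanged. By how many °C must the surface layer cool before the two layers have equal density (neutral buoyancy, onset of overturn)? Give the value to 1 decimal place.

Neutral buoyancy requires Δρ = 0, i.e. −α(T_deep − T_surf′) + β(S_deep − S_surf) = 0.
T_surf′ = T_deep − (β/α)·ΔS = 9.7 − (7.4 × 10⁻⁴/2.3 × 10⁻⁴)·(-0.83) = 12.370 °C.
Cooling required: 19.9 − (12.370) = 7.530 °C.

7.5 °C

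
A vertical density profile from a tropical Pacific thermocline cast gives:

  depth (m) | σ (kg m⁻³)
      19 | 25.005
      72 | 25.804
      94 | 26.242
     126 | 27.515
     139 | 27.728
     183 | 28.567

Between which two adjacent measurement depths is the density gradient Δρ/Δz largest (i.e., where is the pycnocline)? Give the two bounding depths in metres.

Compute the density gradient over each adjacent pair:
  19–72 m: Δρ/Δz = 0.799/53 = 0.015 kg m⁻⁴
  72–94 m: Δρ/Δz = 0.438/22 = 0.020 kg m⁻⁴
  94–126 m: Δρ/Δz = 1.273/32 = 0.040 kg m⁻⁴
  126–139 m: Δρ/Δz = 0.213/13 = 0.016 kg m⁻⁴
  139–183 m: Δρ/Δz = 0.839/44 = 0.019 kg m⁻⁴
The largest gradient is in the 94–126 m interval — the pycnocline.

94–126 m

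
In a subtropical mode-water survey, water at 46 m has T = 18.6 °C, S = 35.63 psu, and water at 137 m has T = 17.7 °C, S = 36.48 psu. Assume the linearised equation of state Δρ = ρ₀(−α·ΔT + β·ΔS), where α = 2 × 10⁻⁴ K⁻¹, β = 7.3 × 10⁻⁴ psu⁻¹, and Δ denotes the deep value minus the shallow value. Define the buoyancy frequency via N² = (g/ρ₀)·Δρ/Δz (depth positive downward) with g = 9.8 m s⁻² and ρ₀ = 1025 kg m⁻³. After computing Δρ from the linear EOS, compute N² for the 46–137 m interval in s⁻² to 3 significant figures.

8.62 × 10⁻⁵ s⁻²

ΔT = -0.9 K, ΔS = +0.85 psu (deep − shallow).
Δρ/ρ₀ = −αΔT + βΔS = 1.80 × 10⁻⁴ + 6.205 × 10⁻⁴ = 8.005 × 10⁻⁴, so Δρ ≈ 0.8205 kg m⁻³.
N² = (g/ρ₀)·Δρ/Δz = g·(Δρ/ρ₀)/Δz = 9.8 × 8.005 × 10⁻⁴ / 91 = 8.6208 × 10⁻⁵ s⁻² ≈ 8.62 × 10⁻⁵ s⁻².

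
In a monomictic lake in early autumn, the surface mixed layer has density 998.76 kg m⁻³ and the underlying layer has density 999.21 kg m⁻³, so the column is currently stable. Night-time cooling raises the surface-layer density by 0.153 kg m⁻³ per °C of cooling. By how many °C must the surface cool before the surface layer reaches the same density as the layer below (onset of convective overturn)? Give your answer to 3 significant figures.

Density deficit of the surface layer: 999.21 − 998.76 = 0.45 kg m⁻³.
Required change = 0.45 / 0.153 = 2.94 °C.

2.94 °C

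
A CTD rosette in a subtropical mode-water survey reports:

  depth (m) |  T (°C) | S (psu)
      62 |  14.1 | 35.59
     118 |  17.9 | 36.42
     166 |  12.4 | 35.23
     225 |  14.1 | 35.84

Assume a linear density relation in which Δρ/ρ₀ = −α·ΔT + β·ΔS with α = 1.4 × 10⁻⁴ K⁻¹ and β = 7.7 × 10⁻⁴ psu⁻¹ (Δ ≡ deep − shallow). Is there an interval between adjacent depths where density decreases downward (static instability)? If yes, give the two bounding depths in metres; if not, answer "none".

Evaluate Δρ/ρ₀ = −αΔT + βΔS across each adjacent pair:
  62–118 m: −αΔT+βΔS = −(1.4 × 10⁻⁴)(+3.8)+(7.7 × 10⁻⁴)(+0.83) = 1.1 × 10⁻⁴ → stable
  118–166 m: −αΔT+βΔS = −(1.4 × 10⁻⁴)(-5.5)+(7.7 × 10⁻⁴)(-1.19) = -1.5 × 10⁻⁴ → UNSTABLE
  166–225 m: −αΔT+βΔS = −(1.4 × 10⁻⁴)(+1.7)+(7.7 × 10⁻⁴)(+0.61) = 2.3 × 10⁻⁴ → stable
The 118–166 m interval has Δρ < 0: lighter water underlies denser water.

118–166 m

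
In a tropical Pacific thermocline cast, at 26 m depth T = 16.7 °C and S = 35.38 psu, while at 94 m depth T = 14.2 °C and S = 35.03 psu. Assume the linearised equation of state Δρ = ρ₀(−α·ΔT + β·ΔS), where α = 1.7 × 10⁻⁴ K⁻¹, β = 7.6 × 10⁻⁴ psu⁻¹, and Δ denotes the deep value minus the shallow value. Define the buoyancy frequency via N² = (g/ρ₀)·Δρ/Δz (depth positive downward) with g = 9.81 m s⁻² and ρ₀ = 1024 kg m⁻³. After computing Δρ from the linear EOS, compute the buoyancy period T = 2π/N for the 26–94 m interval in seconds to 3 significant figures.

ΔT = -2.5 K, ΔS = -0.35 psu (deep − shallow).
Δρ/ρ₀ = −αΔT + βΔS = 4.25 × 10⁻⁴ − 2.66 × 10⁻⁴ = 1.59 × 10⁻⁴, so Δρ ≈ 0.1628 kg m⁻³.
N² = (g/ρ₀)·Δρ/Δz = g·(Δρ/ρ₀)/Δz = 9.81 × 1.59 × 10⁻⁴ / 68 = 2.2938 × 10⁻⁵ s⁻².
N = √(2.2938 × 10⁻⁵) = 4.7894 × 10⁻³ rad s⁻¹ → T = 2π/N = 1.3119 × 10³ s ≈ 1.31 × 10³ s.

1.31 × 10³ s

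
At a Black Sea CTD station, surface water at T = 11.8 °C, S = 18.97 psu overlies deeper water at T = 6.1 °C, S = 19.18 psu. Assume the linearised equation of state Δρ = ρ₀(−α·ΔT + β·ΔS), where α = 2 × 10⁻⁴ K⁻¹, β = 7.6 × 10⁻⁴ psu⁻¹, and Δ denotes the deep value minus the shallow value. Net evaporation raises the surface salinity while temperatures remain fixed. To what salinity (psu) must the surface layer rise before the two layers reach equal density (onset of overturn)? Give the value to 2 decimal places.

20.68 psu

Neutral buoyancy requires −α(T_deep − T_surf) + β(S_deep − S_surf′) = 0.
S_surf′ = S_deep − (α/β)·ΔT = 19.18 − (2 × 10⁻⁴/7.6 × 10⁻⁴)·(-5.7) = 20.6800 psu.
Increase required: 20.6800 − 18.97 = 1.7100 psu.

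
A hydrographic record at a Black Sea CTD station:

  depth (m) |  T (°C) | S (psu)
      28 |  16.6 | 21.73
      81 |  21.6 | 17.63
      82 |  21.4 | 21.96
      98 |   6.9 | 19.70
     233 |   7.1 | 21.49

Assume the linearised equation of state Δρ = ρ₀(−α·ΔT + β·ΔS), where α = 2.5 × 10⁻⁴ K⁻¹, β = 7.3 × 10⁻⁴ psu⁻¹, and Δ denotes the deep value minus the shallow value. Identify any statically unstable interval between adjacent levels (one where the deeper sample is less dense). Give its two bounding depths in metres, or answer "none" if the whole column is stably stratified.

Evaluate Δρ/ρ₀ = −αΔT + βΔS across each adjacent pair:
  28–81 m: −αΔT+βΔS = −(2.5 × 10⁻⁴)(+5.0)+(7.3 × 10⁻⁴)(-4.10) = -4.2 × 10⁻³ → UNSTABLE
  81–82 m: −αΔT+βΔS = −(2.5 × 10⁻⁴)(-0.2)+(7.3 × 10⁻⁴)(+4.33) = 3.2 × 10⁻³ → stable
  82–98 m: −αΔT+βΔS = −(2.5 × 10⁻⁴)(-14.5)+(7.3 × 10⁻⁴)(-2.26) = 2.0 × 10⁻³ → stable
  98–233 m: −αΔT+βΔS = −(2.5 × 10⁻⁴)(+0.2)+(7.3 × 10⁻⁴)(+1.79) = 1.3 × 10⁻³ → stable
The 28–81 m interval has Δρ < 0: lighter water underlies denser water.

28–81 m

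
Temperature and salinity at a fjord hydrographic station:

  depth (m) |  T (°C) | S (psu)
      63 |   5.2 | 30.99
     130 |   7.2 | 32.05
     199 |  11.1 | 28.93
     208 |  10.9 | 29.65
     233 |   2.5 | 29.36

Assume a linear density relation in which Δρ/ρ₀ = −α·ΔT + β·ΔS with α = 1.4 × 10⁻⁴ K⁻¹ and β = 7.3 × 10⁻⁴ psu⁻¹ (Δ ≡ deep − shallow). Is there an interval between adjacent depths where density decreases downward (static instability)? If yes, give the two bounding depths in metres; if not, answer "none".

Evaluate Δρ/ρ₀ = −αΔT + βΔS across each adjacent pair:
  63–130 m: −αΔT+βΔS = −(1.4 × 10⁻⁴)(+2.0)+(7.3 × 10⁻⁴)(+1.06) = 4.9 × 10⁻⁴ → stable
  130–199 m: −αΔT+βΔS = −(1.4 × 10⁻⁴)(+3.9)+(7.3 × 10⁻⁴)(-3.12) = -2.8 × 10⁻³ → UNSTABLE
  199–208 m: −αΔT+βΔS = −(1.4 × 10⁻⁴)(-0.2)+(7.3 × 10⁻⁴)(+0.72) = 5.5 × 10⁻⁴ → stable
  208–233 m: −αΔT+βΔS = −(1.4 × 10⁻⁴)(-8.4)+(7.3 × 10⁻⁴)(-0.29) = 9.6 × 10⁻⁴ → stable
The 130–199 m interval has Δρ < 0: lighter water underlies denser water.

130–199 m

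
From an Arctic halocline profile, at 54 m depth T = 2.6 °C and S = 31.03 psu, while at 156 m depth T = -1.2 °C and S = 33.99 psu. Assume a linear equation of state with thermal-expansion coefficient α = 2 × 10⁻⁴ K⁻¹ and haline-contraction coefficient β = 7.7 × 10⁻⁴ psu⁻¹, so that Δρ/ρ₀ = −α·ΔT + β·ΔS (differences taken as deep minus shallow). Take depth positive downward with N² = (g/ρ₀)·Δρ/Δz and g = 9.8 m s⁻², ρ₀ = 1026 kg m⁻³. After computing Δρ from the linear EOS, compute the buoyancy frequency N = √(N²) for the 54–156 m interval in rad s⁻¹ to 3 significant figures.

0.0171 rad s⁻¹

ΔT = -3.8 K, ΔS = +2.96 psu (deep − shallow).
Δρ/ρ₀ = −αΔT + βΔS = 7.60 × 10⁻⁴ + 2.2792 × 10⁻³ = 3.0392 × 10⁻³, so Δρ ≈ 3.118 kg m⁻³.
N² = (g/ρ₀)·Δρ/Δz = g·(Δρ/ρ₀)/Δz = 9.8 × 3.0392 × 10⁻³ / 102 = 2.9200 × 10⁻⁴ s⁻².
N = √(2.9200 × 10⁻⁴) = 0.017088 rad s⁻¹ ≈ 0.0171 rad s⁻¹.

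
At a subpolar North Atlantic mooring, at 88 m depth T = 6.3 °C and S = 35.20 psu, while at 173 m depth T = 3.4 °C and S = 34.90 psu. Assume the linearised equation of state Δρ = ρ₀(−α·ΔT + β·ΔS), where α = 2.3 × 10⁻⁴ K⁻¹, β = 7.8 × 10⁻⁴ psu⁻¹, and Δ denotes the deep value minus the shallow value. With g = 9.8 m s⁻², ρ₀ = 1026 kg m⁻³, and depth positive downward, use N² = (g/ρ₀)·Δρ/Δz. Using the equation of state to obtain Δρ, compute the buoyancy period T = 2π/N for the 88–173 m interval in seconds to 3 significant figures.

889 s

ΔT = -2.9 K, ΔS = -0.30 psu (deep − shallow).
Δρ/ρ₀ = −αΔT + βΔS = 6.67 × 10⁻⁴ − 2.34 × 10⁻⁴ = 4.33 × 10⁻⁴, so Δρ ≈ 0.4443 kg m⁻³.
N² = (g/ρ₀)·Δρ/Δz = g·(Δρ/ρ₀)/Δz = 9.8 × 4.33 × 10⁻⁴ / 85 = 4.9922 × 10⁻⁵ s⁻².
N = √(4.9922 × 10⁻⁵) = 7.0656 × 10⁻³ rad s⁻¹ → T = 2π/N = 889.26 s ≈ 889 s.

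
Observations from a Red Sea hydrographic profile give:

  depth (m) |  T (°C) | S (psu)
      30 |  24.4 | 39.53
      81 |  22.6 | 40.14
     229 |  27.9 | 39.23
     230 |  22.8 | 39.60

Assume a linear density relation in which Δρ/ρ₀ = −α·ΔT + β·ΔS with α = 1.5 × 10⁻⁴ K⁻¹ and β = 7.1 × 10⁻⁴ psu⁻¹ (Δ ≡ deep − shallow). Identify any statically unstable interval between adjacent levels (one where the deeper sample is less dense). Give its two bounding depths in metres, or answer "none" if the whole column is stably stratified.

Evaluate Δρ/ρ₀ = −αΔT + βΔS across each adjacent pair:
  30–81 m: −αΔT+βΔS = −(1.5 × 10⁻⁴)(-1.8)+(7.1 × 10⁻⁴)(+0.61) = 7.0 × 10⁻⁴ → stable
  81–229 m: −αΔT+βΔS = −(1.5 × 10⁻⁴)(+5.3)+(7.1 × 10⁻⁴)(-0.91) = -1.4 × 10⁻³ → UNSTABLE
  229–230 m: −αΔT+βΔS = −(1.5 × 10⁻⁴)(-5.1)+(7.1 × 10⁻⁴)(+0.37) = 1.0 × 10⁻³ → stable
The 81–229 m interval has Δρ < 0: lighter water underlies denser water.

81–229 m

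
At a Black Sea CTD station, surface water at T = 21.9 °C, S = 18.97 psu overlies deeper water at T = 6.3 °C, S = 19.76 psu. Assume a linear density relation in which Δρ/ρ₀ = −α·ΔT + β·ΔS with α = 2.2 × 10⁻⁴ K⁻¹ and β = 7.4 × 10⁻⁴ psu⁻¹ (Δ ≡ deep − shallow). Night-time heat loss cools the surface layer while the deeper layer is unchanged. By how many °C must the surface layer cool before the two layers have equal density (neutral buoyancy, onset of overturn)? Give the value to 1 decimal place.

Neutral buoyancy requires Δρ = 0, i.e. −α(T_deep − T_surf′) + β(S_deep − S_surf) = 0.
T_surf′ = T_deep − (β/α)·ΔS = 6.3 − (7.4 × 10⁻⁴/2.2 × 10⁻⁴)·(+0.79) = 3.643 °C.
Cooling required: 21.9 − (3.643) = 18.257 °C.

18.3 °C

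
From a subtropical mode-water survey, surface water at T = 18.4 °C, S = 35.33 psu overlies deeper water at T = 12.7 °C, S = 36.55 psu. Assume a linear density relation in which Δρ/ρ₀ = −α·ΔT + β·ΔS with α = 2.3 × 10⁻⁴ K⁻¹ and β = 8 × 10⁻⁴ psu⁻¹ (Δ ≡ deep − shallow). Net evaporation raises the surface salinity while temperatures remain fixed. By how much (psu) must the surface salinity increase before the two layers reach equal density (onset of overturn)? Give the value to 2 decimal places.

Neutral buoyancy requires −α(T_deep − T_surf) + β(S_deep − S_surf′) = 0.
S_surf′ = S_deep − (α/β)·ΔT = 36.55 − (2.3 × 10⁻⁴/8 × 10⁻⁴)·(-5.7) = 38.1887 psu.
Increase required: 38.1887 − 35.33 = 2.8587 psu.

2.86 psu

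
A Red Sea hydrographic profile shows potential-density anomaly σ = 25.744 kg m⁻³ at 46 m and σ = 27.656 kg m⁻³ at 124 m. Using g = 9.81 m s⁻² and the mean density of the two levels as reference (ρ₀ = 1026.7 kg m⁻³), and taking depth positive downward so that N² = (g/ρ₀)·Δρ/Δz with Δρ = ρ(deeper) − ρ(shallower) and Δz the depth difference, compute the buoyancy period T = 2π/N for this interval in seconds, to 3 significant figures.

411 s

Δρ = 1027.656 − 1025.744 = 1.912 kg m⁻³ over Δz = 124 − 46 = 78 m.
N² = (9.81/1026.7) × (1.912/78) = 2.3422 × 10⁻⁴ s⁻².
N = √(2.3422 × 10⁻⁴) = 0.015304 rad s⁻¹, so T = 2π/N = 410.56 s ≈ 411 s.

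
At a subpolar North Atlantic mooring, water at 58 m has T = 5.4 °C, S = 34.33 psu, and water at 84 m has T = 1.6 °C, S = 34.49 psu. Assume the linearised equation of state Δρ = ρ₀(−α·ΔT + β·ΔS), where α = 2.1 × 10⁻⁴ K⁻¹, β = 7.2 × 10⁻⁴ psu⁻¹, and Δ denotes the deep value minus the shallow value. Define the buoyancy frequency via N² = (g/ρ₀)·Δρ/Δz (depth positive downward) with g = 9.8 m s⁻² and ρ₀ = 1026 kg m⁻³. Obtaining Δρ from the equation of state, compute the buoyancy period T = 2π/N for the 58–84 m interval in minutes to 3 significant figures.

ΔT = -3.8 K, ΔS = +0.16 psu (deep − shallow).
Δρ/ρ₀ = −αΔT + βΔS = 7.98 × 10⁻⁴ + 1.152 × 10⁻⁴ = 9.132 × 10⁻⁴, so Δρ ≈ 0.9369 kg m⁻³.
N² = (g/ρ₀)·Δρ/Δz = g·(Δρ/ρ₀)/Δz = 9.8 × 9.132 × 10⁻⁴ / 26 = 3.4421 × 10⁻⁴ s⁻².
N = √(3.4421 × 10⁻⁴) = 0.018553 rad s⁻¹ → T = 2π/N = 338.66 s = 5.6443 min ≈ 5.64 min.

5.64 min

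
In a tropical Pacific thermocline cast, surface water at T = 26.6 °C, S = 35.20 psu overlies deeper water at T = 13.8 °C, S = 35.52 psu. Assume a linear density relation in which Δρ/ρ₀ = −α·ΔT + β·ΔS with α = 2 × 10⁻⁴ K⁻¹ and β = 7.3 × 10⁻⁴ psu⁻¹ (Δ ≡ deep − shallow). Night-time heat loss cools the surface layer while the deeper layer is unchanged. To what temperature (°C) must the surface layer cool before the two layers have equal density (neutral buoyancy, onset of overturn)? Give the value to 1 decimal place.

Neutral buoyancy requires Δρ = 0, i.e. −α(T_deep − T_surf′) + β(S_deep − S_surf) = 0.
T_surf′ = T_deep − (β/α)·ΔS = 13.8 − (7.3 × 10⁻⁴/2 × 10⁻⁴)·(+0.32) = 12.632 °C.
Cooling required: 26.6 − (12.632) = 13.968 °C.

12.6 °C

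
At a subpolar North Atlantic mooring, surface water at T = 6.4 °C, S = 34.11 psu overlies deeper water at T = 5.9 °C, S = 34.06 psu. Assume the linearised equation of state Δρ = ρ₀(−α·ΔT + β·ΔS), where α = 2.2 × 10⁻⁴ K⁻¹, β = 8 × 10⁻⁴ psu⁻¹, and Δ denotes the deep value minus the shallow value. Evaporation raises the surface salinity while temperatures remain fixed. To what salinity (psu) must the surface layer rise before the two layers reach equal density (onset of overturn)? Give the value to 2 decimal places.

34.20 psu

Neutral buoyancy requires −α(T_deep − T_surf) + β(S_deep − S_surf′) = 0.
S_surf′ = S_deep − (α/β)·ΔT = 34.06 − (2.2 × 10⁻⁴/8 × 10⁻⁴)·(-0.5) = 34.1975 psu.
Increase required: 34.1975 − 34.11 = 0.0875 psu.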